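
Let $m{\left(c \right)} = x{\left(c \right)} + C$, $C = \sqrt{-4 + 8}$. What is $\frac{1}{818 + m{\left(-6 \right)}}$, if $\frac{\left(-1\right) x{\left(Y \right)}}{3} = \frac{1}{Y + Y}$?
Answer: $\frac{4}{3281} \approx 0.0012191$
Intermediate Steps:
$C = 2$ ($C = \sqrt{4} = 2$)
$x{\left(Y \right)} = - \frac{3}{2 Y}$ ($x{\left(Y \right)} = - \frac{3}{Y + Y} = - \frac{3}{2 Y}$)
$m{\left(c \right)} = 2 - \frac{3}{2 c}$ ($m{\left(c \right)} = - \frac{3}{2 c} + 2 = 2 - \frac{3}{2 c}$)
$\frac{1}{818 + m{\left(-6 \right)}} = \frac{1}{818 + \left(2 - \frac{3}{2 \left(-6\right)}\right)} = \frac{1}{818 + \left(2 - - \frac{1}{4}\right)} = \frac{1}{818 + \left(2 + \frac{1}{4}\right)} = \frac{1}{818 + \frac{9}{4}} = \frac{1}{\frac{3281}{4}} = \frac{4}{3281}$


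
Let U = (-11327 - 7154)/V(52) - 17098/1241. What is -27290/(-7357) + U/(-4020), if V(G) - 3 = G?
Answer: 2554540014009/672883726900 ≈ 3.7964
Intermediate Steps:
V(G) = 3 + G
U = -23875311/68255 (U = (-11327 - 7154)/(3 + 52) - 17098/1241 = -18481/55 - 17098*1/1241 = -18481*1/55 - 17098/1241 = -18481/55 - 17098/1241 = -23875311/68255 ≈ -349.80)
-27290/(-7357) + U/(-4020) = -27290/(-7357) - 23875311/68255/(-4020) = -27290*(-1/7357) - 23875311/68255*(-1/4020) = 27290/7357 + 7958437/91461700 = 2554540014009/672883726900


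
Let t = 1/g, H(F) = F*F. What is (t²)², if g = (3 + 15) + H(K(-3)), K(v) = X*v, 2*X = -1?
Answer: 256/43046721 ≈ 5.9470e-6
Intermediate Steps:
X = -½ (X = (½)*(-1) = -½ ≈ -0.50000)
K(v) = -v/2
H(F) = F²
g = 81/4 (g = (3 + 15) + (-½*(-3))² = 18 + (3/2)² = 18 + 9/4 = 81/4 ≈ 20.250)
t = 4/81 (t = 1/(81/4) = 4/81 ≈ 0.049383)
(t²)² = ((4/81)²)² = (16/6561)² = 256/43046721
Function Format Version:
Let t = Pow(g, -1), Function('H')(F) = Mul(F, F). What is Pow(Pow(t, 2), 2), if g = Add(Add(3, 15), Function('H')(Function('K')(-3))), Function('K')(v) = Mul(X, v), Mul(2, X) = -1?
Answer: Rational(256, 43046721) ≈ 5.9470e-6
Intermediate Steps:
X = Rational(-1, 2) (X = Mul(Rational(1, 2), -1) = Rational(-1, 2) ≈ -0.50000)
Function('K')(v) = Mul(Rational(-1, 2), v)
Function('H')(F) = Pow(F, 2)
g = Rational(81, 4) (g = Add(Add(3, 15), Pow(Mul(Rational(-1, 2), -3), 2)) = Add(18, Pow(Rational(3, 2), 2)) = Add(18, Rational(9, 4)) = Rational(81, 4) ≈ 20.250)
t = Rational(4, 81) (t = Pow(Rational(81, 4), -1) = Rational(4, 81) ≈ 0.049383)
Pow(Pow(t, 2), 2) = Pow(Pow(Rational(4, 81), 2), 2) = Pow(Rational(16, 6561), 2) = Rational(256, 43046721)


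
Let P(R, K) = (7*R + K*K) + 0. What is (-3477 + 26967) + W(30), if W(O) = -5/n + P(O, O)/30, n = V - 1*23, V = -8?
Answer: 729342/31 ≈ 23527.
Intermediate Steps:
P(R, K) = K**2 + 7*R (P(R, K) = (7*R + K**2) + 0 = (K**2 + 7*R) + 0 = K**2 + 7*R)
n = -31 (n = -8 - 1*23 = -8 - 23 = -31)
W(O) = 5/31 + O**2/30 + 7*O/30 (W(O) = -5/(-31) + (O**2 + 7*O)/30 = -5*(-1/31) + (O**2 + 7*O)*(1/30) = 5/31 + (O**2/30 + 7*O/30) = 5/31 + O**2/30 + 7*O/30)
(-3477 + 26967) + W(30) = (-3477 + 26967) + (5/31 + (1/30)*30**2 + (7/30)*30) = 23490 + (5/31 + (1/30)*900 + 7) = 23490 + (5/31 + 30 + 7) = 23490 + 1152/31 = 729342/31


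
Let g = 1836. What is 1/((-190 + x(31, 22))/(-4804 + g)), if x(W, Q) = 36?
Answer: 212/11 ≈ 19.273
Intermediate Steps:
1/((-190 + x(31, 22))/(-4804 + g)) = 1/((-190 + 36)/(-4804 + 1836)) = 1/(-154/(-2968)) = 1/(-154*(-1/2968)) = 1/(11/212) = 212/11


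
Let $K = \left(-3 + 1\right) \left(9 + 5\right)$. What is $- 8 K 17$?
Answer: $3808$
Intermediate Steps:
$K = -28$ ($K = \left(-2\right) 14 = -28$)
$- 8 K 17 = \left(-8\right) \left(-28\right) 17 = 224 \cdot 17 = 3808$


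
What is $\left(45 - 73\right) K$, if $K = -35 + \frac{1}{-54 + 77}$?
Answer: $\frac{22512}{23} \approx 978.78$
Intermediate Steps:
$K = - \frac{804}{23}$ ($K = -35 + \frac{1}{23} = - \frac{804}{23} \approx -34.957$)
$\left(45 - 73\right) K = \left(45 - 73\right) \left(- \frac{804}{23}\right) = \left(-28\right) \left(- \frac{804}{23}\right) = \frac{22512}{23}$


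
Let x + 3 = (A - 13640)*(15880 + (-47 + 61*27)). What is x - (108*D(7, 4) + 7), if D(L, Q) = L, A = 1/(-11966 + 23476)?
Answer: -274430587118/1151 ≈ -2.3843e+8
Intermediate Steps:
A = 1/11510 ≈ 8.6881e-5
x = -274429708905/1151 (x = -3 + (1/11510 - 13640)*(15880 + (-47 + 61*27)) = -3 - 156996399*(15880 + (-47 + 1647))/11510 = -3 - 156996399*(15880 + 1600)/11510 = -3 - 156996399/11510*17480 = -3 - 274429705452/1151 = -274429708905/1151 ≈ -2.3843e+8)
x - (108*D(7, 4) + 7) = -274429708905/1151 - (108*7 + 7) = -274429708905/1151 - (756 + 7) = -274429708905/1151 - 1*763 = -274429708905/1151 - 763 = -274430587118/1151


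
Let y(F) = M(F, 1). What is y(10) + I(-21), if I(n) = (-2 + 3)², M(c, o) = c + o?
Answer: 12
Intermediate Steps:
y(F) = 1 + F (y(F) = F + 1 = 1 + F)
I(n) = 1 (I(n) = 1² = 1)
y(10) + I(-21) = (1 + 10) + 1 = 11 + 1 = 12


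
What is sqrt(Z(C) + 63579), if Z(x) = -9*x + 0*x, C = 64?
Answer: sqrt(63003) ≈ 251.00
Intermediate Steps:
Z(x) = -9*x (Z(x) = -9*x + 0 = -9*x)
sqrt(Z(C) + 63579) = sqrt(-9*64 + 63579) = sqrt(-576 + 63579) = sqrt(63003)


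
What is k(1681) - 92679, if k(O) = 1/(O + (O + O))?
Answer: -467380196/5043 ≈ -92679.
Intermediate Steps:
k(O) = 1/(3*O) (k(O) = 1/(O + 2*O) = 1/(3*O))
k(1681) - 92679 = (1/3)/1681 - 92679 = (1/3)*(1/1681) - 92679 = 1/5043 - 92679 = -467380196/5043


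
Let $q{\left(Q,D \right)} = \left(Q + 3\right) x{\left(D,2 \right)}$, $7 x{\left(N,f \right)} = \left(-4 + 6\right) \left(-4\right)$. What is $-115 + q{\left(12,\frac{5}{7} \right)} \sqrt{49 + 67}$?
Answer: $-115 - \frac{240 \sqrt{29}}{7} \approx -299.63$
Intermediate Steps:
$x{\left(N,f \right)} = - \frac{8}{7}$ ($x{\left(N,f \right)} = \frac{\left(-4 + 6\right) \left(-4\right)}{7} = \frac{2 \left(-4\right)}{7} = \frac{1}{7} \left(-8\right) = - \frac{8}{7}$)
$q{\left(Q,D \right)} = - \frac{24}{7} - \frac{8 Q}{7}$ ($q{\left(Q,D \right)} = \left(Q + 3\right) \left(- \frac{8}{7}\right) = \left(3 + Q\right) \left(- \frac{8}{7}\right) = - \frac{24}{7} - \frac{8 Q}{7}$)
$-115 + q{\left(12,\frac{5}{7} \right)} \sqrt{49 + 67} = -115 + \left(- \frac{24}{7} - \frac{96}{7}\right) \sqrt{49 + 67} = -115 + \left(- \frac{24}{7} - \frac{96}{7}\right) \sqrt{116} = -115 - \frac{120 \cdot 2 \sqrt{29}}{7} = -115 - \frac{240 \sqrt{29}}{7}$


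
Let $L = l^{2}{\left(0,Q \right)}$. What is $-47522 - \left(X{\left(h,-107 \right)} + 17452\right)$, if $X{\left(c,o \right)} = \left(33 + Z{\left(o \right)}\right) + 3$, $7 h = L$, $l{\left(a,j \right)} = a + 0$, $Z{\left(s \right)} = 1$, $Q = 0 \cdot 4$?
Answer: $-65011$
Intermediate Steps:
$Q = 0$
$l{\left(a,j \right)} = a$
$L = 0$ ($L = 0^{2} = 0$)
$h = 0$ ($h = \frac{1}{7} \cdot 0 = 0$)
$X{\left(c,o \right)} = 37$ ($X{\left(c,o \right)} = \left(33 + 1\right) + 3 = 34 + 3 = 37$)
$-47522 - \left(X{\left(h,-107 \right)} + 17452\right) = -47522 - \left(37 + 17452\right) = -47522 - 17489 = -65011$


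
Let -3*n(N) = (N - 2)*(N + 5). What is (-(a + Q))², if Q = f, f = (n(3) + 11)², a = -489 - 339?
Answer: 46607929/81 ≈ 5.7541e+5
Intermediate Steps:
a = -828
n(N) = -(-2 + N)*(5 + N)/3 (n(N) = -(N - 2)*(N + 5)/3 = -(-2 + N)*(5 + N)/3)
f = 625/9 (f = ((10/3 - 1*3 - ⅓*3²) + 11)² = ((10/3 - 3 - ⅓*9) + 11)² = ((10/3 - 3 - 3) + 11)² = (-8/3 + 11)² = (25/3)² = 625/9 ≈ 69.444)
Q = 625/9 ≈ 69.444
(-(a + Q))² = (-(-828 + 625/9))² = (-1*(-6827/9))² = (6827/9)² = 46607929/81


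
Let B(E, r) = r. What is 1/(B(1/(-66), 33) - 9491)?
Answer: -1/9458 ≈ -0.00010573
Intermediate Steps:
1/(B(1/(-66), 33) - 9491) = 1/(33 - 9491) = 1/(-9458) = -1/9458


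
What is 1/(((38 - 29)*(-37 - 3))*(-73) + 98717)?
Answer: 1/124997 ≈ 8.0002e-6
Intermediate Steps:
1/(((38 - 29)*(-37 - 3))*(-73) + 98717) = 1/((9*(-40))*(-73) + 98717) = 1/(-360*(-73) + 98717) = 1/(26280 + 98717) = 1/124997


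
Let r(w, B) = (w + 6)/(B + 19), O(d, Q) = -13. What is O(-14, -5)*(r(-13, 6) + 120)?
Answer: -38909/25 ≈ -1556.4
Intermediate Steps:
r(w, B) = (6 + w)/(19 + B)
O(-14, -5)*(r(-13, 6) + 120) = -13*((6 - 13)/(19 + 6) + 120) = -13*(-7/25 + 120) = -13*2993/25 = -38909/25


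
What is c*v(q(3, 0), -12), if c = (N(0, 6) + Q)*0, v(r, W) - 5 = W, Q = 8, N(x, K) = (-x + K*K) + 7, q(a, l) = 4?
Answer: 0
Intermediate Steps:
N(x, K) = 7 + K² - x (N(x, K) = (-x + K²) + 7 = (K² - x) + 7 = 7 + K² - x)
v(r, W) = 5 + W
c = 0 (c = ((7 + 6² - 1*0) + 8)*0 = ((7 + 36 + 0) + 8)*0 = (43 + 8)*0 = 51*0 = 0)
c*v(q(3, 0), -12) = 0*(5 - 12) = 0*(-7) = 0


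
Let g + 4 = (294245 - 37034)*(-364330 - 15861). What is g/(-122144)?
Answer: 97789307305/122144 ≈ 8.0061e+5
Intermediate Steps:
g = -97789307305 (g = -4 + (294245 - 37034)*(-364330 - 15861) = -4 + 257211*(-380191) = -4 - 97789307301 = -97789307305)
g/(-122144) = -97789307305/(-122144) = -97789307305*(-1/122144) = 97789307305/122144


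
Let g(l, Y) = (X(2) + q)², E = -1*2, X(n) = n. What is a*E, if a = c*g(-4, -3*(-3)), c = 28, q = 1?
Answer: -504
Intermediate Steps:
E = -2
g(l, Y) = 9 (g(l, Y) = (2 + 1)² = 3² = 9)
a = 252 (a = 28*9 = 252)
a*E = 252*(-2) = -504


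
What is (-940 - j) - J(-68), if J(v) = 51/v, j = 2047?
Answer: -11945/4 ≈ -2986.3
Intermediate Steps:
(-940 - j) - J(-68) = (-940 - 1*2047) - 51/(-68) = (-940 - 2047) - 51*(-1)/68 = -2987 - 1*(-3/4) = -2987 + 3/4 = -11945/4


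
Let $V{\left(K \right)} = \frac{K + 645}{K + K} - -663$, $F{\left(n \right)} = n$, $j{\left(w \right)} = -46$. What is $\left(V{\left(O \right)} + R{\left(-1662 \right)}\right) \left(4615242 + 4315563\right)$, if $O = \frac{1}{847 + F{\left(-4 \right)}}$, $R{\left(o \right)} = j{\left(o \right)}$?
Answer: $2433510400425$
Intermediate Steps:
$R{\left(o \right)} = -46$
$O = \frac{1}{843}$ ($O = \frac{1}{847 - 4} = \frac{1}{843} \approx 0.0011862$)
$V{\left(K \right)} = 663 + \frac{645 + K}{2 K}$ ($V{\left(K \right)} = \frac{645 + K}{2 K} + 663 = 663 + \frac{645 + K}{2 K}$)
$\left(V{\left(O \right)} + R{\left(-1662 \right)}\right) \left(4615242 + 4315563\right) = \left(\frac{\frac{1}{\frac{1}{843}} \left(645 + 1327 \cdot \frac{1}{843}\right)}{2} - 46\right) \left(4615242 + 4315563\right) = \left(\frac{1}{2} \cdot 843 \left(645 + \frac{1327}{843}\right) - 46\right) 8930805 = \left(\frac{1}{2} \cdot 843 \cdot \frac{545062}{843} - 46\right) 8930805 = \left(272531 - 46\right) 8930805 = 272485 \cdot 8930805 = 2433510400425$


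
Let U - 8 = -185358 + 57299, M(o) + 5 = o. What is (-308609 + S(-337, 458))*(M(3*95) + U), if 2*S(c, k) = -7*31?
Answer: 78890287385/2 ≈ 3.9445e+10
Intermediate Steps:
M(o) = -5 + o
S(c, k) = -217/2 (S(c, k) = (-7*31)/2 = (1/2)*(-217) = -217/2)
U = -128051 (U = 8 + (-185358 + 57299) = 8 - 128059 = -128051)
(-308609 + S(-337, 458))*(M(3*95) + U) = (-308609 - 217/2)*((-5 + 3*95) - 128051) = -617435*((-5 + 285) - 128051)/2 = -617435*(280 - 128051)/2 = -617435/2*(-127771) = 78890287385/2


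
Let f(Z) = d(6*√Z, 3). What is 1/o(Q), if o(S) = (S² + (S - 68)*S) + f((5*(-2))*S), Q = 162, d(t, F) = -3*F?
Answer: 1/41463 ≈ 2.4118e-5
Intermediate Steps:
f(Z) = -9 (f(Z) = -3*3 = -9)
o(S) = -9 + S² + S*(-68 + S) (o(S) = (S² + (S - 68)*S) - 9 = (S² + (-68 + S)*S) - 9 = (S² + S*(-68 + S)) - 9 = -9 + S² + S*(-68 + S))
1/o(Q) = 1/(-9 - 68*162 + 2*162²) = 1/(-9 - 11016 + 2*26244) = 1/(-9 - 11016 + 52488) = 1/41463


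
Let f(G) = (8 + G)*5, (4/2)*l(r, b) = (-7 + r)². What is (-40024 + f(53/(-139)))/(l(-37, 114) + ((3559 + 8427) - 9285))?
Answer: -5558041/509991 ≈ -10.898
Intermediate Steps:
l(r, b) = (-7 + r)²/2
f(G) = 40 + 5*G
(-40024 + f(53/(-139)))/(l(-37, 114) + ((3559 + 8427) - 9285)) = (-40024 + (40 + 5*(53/(-139))))/((-7 - 37)²/2 + ((3559 + 8427) - 9285)) = (-40024 + (40 + 5*(53*(-1/139))))/((½)*(-44)² + (11986 - 9285)) = (-40024 + (40 + 5*(-53/139)))/((½)*1936 + 2701) = (-40024 + (40 - 265/139))/(968 + 2701) = (-40024 + 5295/139)/3669 = -5558041/139*1/3669 = -5558041/509991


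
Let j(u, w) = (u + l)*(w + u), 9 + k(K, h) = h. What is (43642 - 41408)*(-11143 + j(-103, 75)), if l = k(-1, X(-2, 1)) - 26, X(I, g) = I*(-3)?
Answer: -16636598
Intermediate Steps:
X(I, g) = -3*I
k(K, h) = -9 + h
l = -29 (l = (-9 - 3*(-2)) - 26 = (-9 + 6) - 26 = -3 - 26 = -29)
j(u, w) = (-29 + u)*(u + w) (j(u, w) = (u - 29)*(w + u) = (-29 + u)*(u + w))
(43642 - 41408)*(-11143 + j(-103, 75)) = (43642 - 41408)*(-11143 + ((-103)² - 29*(-103) - 29*75 - 103*75)) = 2234*(-11143 + (10609 + 2987 - 2175 - 7725)) = 2234*(-11143 + 3696) = 2234*(-7447) = -16636598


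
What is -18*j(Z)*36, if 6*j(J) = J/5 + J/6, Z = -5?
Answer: 198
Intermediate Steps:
j(J) = 11*J/180 (j(J) = (J/5 + J/6)/6 = (11*J/30)/6 = 11*J/180)
-18*j(Z)*36 = -11*(-5)/10*36 = -18*(-11/36)*36 = (11/2)*36 = 198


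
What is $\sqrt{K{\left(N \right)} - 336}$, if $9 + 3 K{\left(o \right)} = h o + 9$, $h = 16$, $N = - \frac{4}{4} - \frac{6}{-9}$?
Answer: $\frac{4 i \sqrt{190}}{3} \approx 18.379 i$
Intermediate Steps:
$N = - \frac{1}{3}$ ($N = \left(-4\right) \frac{1}{4} - - \frac{2}{3} = -1 + \frac{2}{3} = - \frac{1}{3} \approx -0.33333$)
$K{\left(o \right)} = \frac{16 o}{3}$ ($K{\left(o \right)} = -3 + \frac{16 o + 9}{3} = -3 + \frac{9 + 16 o}{3} = -3 + \left(3 + \frac{16 o}{3}\right) = \frac{16 o}{3}$)
$\sqrt{K{\left(N \right)} - 336} = \sqrt{\frac{16}{3} \left(- \frac{1}{3}\right) - 336} = \sqrt{- \frac{16}{9} - 336} = \sqrt{- \frac{3040}{9}} = \frac{4 i \sqrt{190}}{3}$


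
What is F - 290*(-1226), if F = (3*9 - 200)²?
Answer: 385469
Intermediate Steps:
F = 29929 (F = (27 - 200)² = (-173)² = 29929)
F - 290*(-1226) = 29929 - 290*(-1226) = 29929 - 1*(-355540) = 29929 + 355540 = 385469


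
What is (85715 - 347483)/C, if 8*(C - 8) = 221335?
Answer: -2094144/221399 ≈ -9.4587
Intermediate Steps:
C = 221399/8 (C = 8 + (⅛)*221335 = 8 + 221335/8 = 221399/8 ≈ 27675.)
(85715 - 347483)/C = (85715 - 347483)/(221399/8) = -261768*8/221399 = -2094144/221399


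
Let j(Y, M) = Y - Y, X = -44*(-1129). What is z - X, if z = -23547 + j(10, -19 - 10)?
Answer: -73223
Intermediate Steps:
X = 49676
j(Y, M) = 0
z = -23547 (z = -23547 + 0 = -23547)
z - X = -23547 - 1*49676 = -23547 - 49676 = -73223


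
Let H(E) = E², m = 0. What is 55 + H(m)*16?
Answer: 55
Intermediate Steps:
55 + H(m)*16 = 55 + 0²*16 = 55 + 0*16 = 55 + 0 = 55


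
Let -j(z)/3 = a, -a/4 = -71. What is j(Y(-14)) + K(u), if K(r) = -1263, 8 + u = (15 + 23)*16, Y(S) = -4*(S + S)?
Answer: -2115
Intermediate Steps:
Y(S) = -8*S
u = 600 (u = -8 + (15 + 23)*16 = -8 + 38*16 = -8 + 608 = 600)
a = 284 (a = -4*(-71) = 284)
j(z) = -852 (j(z) = -3*284 = -852)
j(Y(-14)) + K(u) = -852 - 1263 = -2115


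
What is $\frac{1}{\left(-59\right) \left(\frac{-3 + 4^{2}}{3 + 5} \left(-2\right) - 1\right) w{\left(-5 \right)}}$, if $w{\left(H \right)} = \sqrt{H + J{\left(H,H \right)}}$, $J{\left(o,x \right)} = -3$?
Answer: $- \frac{i \sqrt{2}}{1003} \approx - 0.00141 i$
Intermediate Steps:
$w{\left(H \right)} = \sqrt{-3 + H}$ ($w{\left(H \right)} = \sqrt{H - 3} = \sqrt{-3 + H}$)
$\frac{1}{\left(-59\right) \left(\frac{-3 + 4^{2}}{3 + 5} \left(-2\right) - 1\right) w{\left(-5 \right)}} = \frac{1}{\left(-59\right) \left(\frac{-3 + 4^{2}}{3 + 5} \left(-2\right) - 1\right) \sqrt{-3 - 5}} = \frac{1}{\left(-59\right) \left(\frac{-3 + 16}{8} \left(-2\right) - 1\right) \sqrt{-8}} = \frac{1}{\left(-59\right) \left(13 \cdot \frac{1}{8} \left(-2\right) - 1\right) 2 i \sqrt{2}} = \frac{1}{\left(-59\right) \left(\frac{13}{8} \left(-2\right) - 1\right) 2 i \sqrt{2}} = \frac{1}{\left(-59\right) \left(- \frac{13}{4} - 1\right) 2 i \sqrt{2}} = \frac{1}{\left(-59\right) \left(- \frac{17 \cdot 2 i \sqrt{2}}{4}\right)} = \frac{1}{\left(-59\right) \left(- \frac{17 i \sqrt{2}}{2}\right)} = \frac{1}{\frac{1003}{2} i \sqrt{2}} = - \frac{i \sqrt{2}}{1003}$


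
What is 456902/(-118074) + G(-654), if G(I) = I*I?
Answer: 25250841041/59037 ≈ 4.2771e+5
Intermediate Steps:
G(I) = I**2
456902/(-118074) + G(-654) = 456902/(-118074) + (-654)**2 = 456902*(-1/118074) + 427716 = -228451/59037 + 427716 = 25250841041/59037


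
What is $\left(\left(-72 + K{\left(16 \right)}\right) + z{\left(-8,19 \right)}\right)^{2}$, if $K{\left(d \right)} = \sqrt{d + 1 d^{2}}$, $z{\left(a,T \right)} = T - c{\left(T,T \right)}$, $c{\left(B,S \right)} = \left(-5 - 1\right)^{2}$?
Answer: $8193 - 712 \sqrt{17} \approx 5257.4$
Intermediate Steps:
$c{\left(B,S \right)} = 36$ ($c{\left(B,S \right)} = \left(-6\right)^{2} = 36$)
$z{\left(a,T \right)} = -36 + T$ ($z{\left(a,T \right)} = T - 36 = -36 + T$)
$K{\left(d \right)} = \sqrt{d + d^{2}}$
$\left(\left(-72 + K{\left(16 \right)}\right) + z{\left(-8,19 \right)}\right)^{2} = \left(\left(-72 + \sqrt{16 \left(1 + 16\right)}\right) + \left(-36 + 19\right)\right)^{2} = \left(\left(-72 + \sqrt{16 \cdot 17}\right) - 17\right)^{2} = \left(\left(-72 + \sqrt{272}\right) - 17\right)^{2} = \left(\left(-72 + 4 \sqrt{17}\right) - 17\right)^{2} = \left(-89 + 4 \sqrt{17}\right)^{2}$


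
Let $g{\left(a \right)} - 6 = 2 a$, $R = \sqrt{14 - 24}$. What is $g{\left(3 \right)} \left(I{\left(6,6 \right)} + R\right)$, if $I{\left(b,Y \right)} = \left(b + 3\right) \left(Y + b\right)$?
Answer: $1296 + 12 i \sqrt{10} \approx 1296.0 + 37.947 i$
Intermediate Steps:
$I{\left(b,Y \right)} = \left(3 + b\right) \left(Y + b\right)$
$R = i \sqrt{10}$ ($R = \sqrt{-10} = i \sqrt{10} \approx 3.1623 i$)
$g{\left(a \right)} = 6 + 2 a$
$g{\left(3 \right)} \left(I{\left(6,6 \right)} + R\right) = \left(6 + 2 \cdot 3\right) \left(\left(6^{2} + 3 \cdot 6 + 3 \cdot 6 + 6 \cdot 6\right) + i \sqrt{10}\right) = \left(6 + 6\right) \left(\left(36 + 18 + 18 + 36\right) + i \sqrt{10}\right) = 12 \left(108 + i \sqrt{10}\right) = 1296 + 12 i \sqrt{10}$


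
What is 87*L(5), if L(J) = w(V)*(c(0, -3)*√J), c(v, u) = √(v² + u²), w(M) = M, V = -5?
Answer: -1305*√5 ≈ -2918.1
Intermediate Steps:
c(v, u) = √(u² + v²)
L(J) = -15*√J (L(J) = -5*√((-3)² + 0²)*√J = -5*√(9 + 0)*√J = -5*√9*√J = -15*√J)
87*L(5) = 87*(-15*√5) = -1305*√5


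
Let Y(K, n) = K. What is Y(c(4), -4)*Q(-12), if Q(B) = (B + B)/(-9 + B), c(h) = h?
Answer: 32/7 ≈ 4.5714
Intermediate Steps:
Q(B) = 2*B/(-9 + B) (Q(B) = (2*B)/(-9 + B) = 2*B/(-9 + B))
Y(c(4), -4)*Q(-12) = 4*(2*(-12)/(-9 - 12)) = 4*(2*(-12)/(-21)) = 4*(2*(-12)*(-1/21)) = 4*(8/7) = 32/7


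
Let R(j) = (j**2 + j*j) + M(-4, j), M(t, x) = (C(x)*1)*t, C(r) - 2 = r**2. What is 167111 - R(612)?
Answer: 916207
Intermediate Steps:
C(r) = 2 + r**2
M(t, x) = t*(2 + x**2) (M(t, x) = ((2 + x**2)*1)*t = (2 + x**2)*t = t*(2 + x**2))
R(j) = -8 - 2*j**2 (R(j) = (j**2 + j*j) - 4*(2 + j**2) = (j**2 + j**2) + (-8 - 4*j**2) = 2*j**2 + (-8 - 4*j**2) = -8 - 2*j**2)
167111 - R(612) = 167111 - (-8 - 2*612**2) = 167111 - (-8 - 2*374544) = 167111 - (-8 - 749088) = 167111 - 1*(-749096) = 167111 + 749096 = 916207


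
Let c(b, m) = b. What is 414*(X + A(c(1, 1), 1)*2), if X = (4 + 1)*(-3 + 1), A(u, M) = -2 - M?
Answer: -6624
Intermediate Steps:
X = -10 (X = 5*(-2) = -10)
414*(X + A(c(1, 1), 1)*2) = 414*(-10 + (-2 - 1*1)*2) = 414*(-10 + (-2 - 1)*2) = 414*(-10 - 3*2) = 414*(-10 - 6) = 414*(-16) = -6624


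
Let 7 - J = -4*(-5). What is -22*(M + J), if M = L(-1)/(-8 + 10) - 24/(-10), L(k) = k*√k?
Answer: 1166/5 + 11*I ≈ 233.2 + 11.0*I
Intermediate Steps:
L(k) = k^(3/2)
M = 12/5 - I/2 (M = (-1)^(3/2)/(-8 + 10) - 24/(-10) = -I/2 - 24*(-⅒) = -I*(½) + 12/5 = -I/2 + 12/5 = 12/5 - I/2 ≈ 2.4 - 0.5*I)
J = -13 (J = 7 - (-4)*(-5) = 7 - 1*20 = 7 - 20 = -13)
-22*(M + J) = -22*((12/5 - I/2) - 13) = -22*(-53/5 - I/2) = 1166/5 + 11*I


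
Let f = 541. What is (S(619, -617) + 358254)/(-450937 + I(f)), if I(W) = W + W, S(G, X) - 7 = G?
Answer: -71776/89971 ≈ -0.79777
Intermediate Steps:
S(G, X) = 7 + G
I(W) = 2*W
(S(619, -617) + 358254)/(-450937 + I(f)) = ((7 + 619) + 358254)/(-450937 + 2*541) = (626 + 358254)/(-450937 + 1082) = 358880/(-449855) = 358880*(-1/449855) = -71776/89971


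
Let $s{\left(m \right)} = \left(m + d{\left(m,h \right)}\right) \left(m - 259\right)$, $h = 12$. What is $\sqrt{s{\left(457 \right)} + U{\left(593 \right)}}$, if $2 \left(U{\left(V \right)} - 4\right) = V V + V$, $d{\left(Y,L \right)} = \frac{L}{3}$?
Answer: $\sqrt{267403} \approx 517.11$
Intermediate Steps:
$d{\left(Y,L \right)} = \frac{L}{3}$ ($d{\left(Y,L \right)} = L \frac{1}{3} = \frac{L}{3}$)
$U{\left(V \right)} = 4 + \frac{V}{2} + \frac{V^{2}}{2}$ ($U{\left(V \right)} = 4 + \frac{V V + V}{2} = 4 + \frac{V^{2} + V}{2} = 4 + \frac{V + V^{2}}{2} = 4 + \left(\frac{V}{2} + \frac{V^{2}}{2}\right) = 4 + \frac{V}{2} + \frac{V^{2}}{2}$)
$s{\left(m \right)} = \left(-259 + m\right) \left(4 + m\right)$ ($s{\left(m \right)} = \left(m + \frac{1}{3} \cdot 12\right) \left(m - 259\right) = \left(m + 4\right) \left(-259 + m\right) = \left(4 + m\right) \left(-259 + m\right) = \left(-259 + m\right) \left(4 + m\right)$)
$\sqrt{s{\left(457 \right)} + U{\left(593 \right)}} = \sqrt{\left(-1036 + 457^{2} - 116535\right) + \left(4 + \frac{1}{2} \cdot 593 + \frac{593^{2}}{2}\right)} = \sqrt{\left(-1036 + 208849 - 116535\right) + \left(4 + \frac{593}{2} + \frac{1}{2} \cdot 351649\right)} = \sqrt{91278 + \left(4 + \frac{593}{2} + \frac{351649}{2}\right)} = \sqrt{91278 + 176125} = \sqrt{267403}$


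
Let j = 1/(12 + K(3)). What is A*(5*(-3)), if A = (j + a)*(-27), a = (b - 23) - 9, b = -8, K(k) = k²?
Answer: -113265/7 ≈ -16181.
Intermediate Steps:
j = 1/21 (j = 1/(12 + 3²) = 1/(12 + 9) = 1/21 ≈ 0.047619)
a = -40 (a = (-8 - 23) - 9 = -31 - 9 = -40)
A = 7551/7 (A = (1/21 - 40)*(-27) = -839/21*(-27) = 7551/7 ≈ 1078.7)
A*(5*(-3)) = 7551*(5*(-3))/7 = (7551/7)*(-15) = -113265/7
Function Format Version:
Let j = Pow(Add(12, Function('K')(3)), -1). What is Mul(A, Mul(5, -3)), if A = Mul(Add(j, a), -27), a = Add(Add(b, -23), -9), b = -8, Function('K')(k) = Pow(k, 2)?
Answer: Rational(-113265, 7) ≈ -16181.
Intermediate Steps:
j = Rational(1, 21) (j = Pow(Add(12, Pow(3, 2)), -1) = Pow(Add(12, 9), -1) = Pow(21, -1) = Rational(1, 21) ≈ 0.047619)
a = -40 (a = Add(Add(-8, -23), -9) = Add(-31, -9) = -40)
A = Rational(7551, 7) (A = Mul(Add(Rational(1, 21), -40), -27) = Mul(Rational(-839, 21), -27) = Rational(7551, 7) ≈ 1078.7)
Mul(A, Mul(5, -3)) = Mul(Rational(7551, 7), Mul(5, -3)) = Mul(Rational(7551, 7), -15) = Rational(-113265, 7)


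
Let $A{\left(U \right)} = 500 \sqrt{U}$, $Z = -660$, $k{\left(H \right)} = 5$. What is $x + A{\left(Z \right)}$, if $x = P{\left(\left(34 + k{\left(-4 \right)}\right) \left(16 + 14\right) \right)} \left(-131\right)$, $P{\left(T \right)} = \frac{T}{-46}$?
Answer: $\frac{76635}{23} + 1000 i \sqrt{165} \approx 3332.0 + 12845.0 i$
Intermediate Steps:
$P{\left(T \right)} = - \frac{T}{46}$ ($P{\left(T \right)} = T \left(- \frac{1}{46}\right) = - \frac{T}{46}$)
$x = \frac{76635}{23}$ ($x = - \frac{\left(34 + 5\right) \left(16 + 14\right)}{46} \left(-131\right) = - \frac{39 \cdot 30}{46} \left(-131\right) = \left(- \frac{1}{46}\right) 1170 \left(-131\right) = \left(- \frac{585}{23}\right) \left(-131\right) = \frac{76635}{23} \approx 3332.0$)
$x + A{\left(Z \right)} = \frac{76635}{23} + 500 \sqrt{-660} = \frac{76635}{23} + 500 \cdot 2 i \sqrt{165} = \frac{76635}{23} + 1000 i \sqrt{165}$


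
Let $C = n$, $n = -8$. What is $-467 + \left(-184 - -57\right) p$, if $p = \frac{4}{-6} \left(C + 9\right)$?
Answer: $- \frac{1147}{3} \approx -382.33$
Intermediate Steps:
$C = -8$
$p = - \frac{2}{3}$ ($p = \frac{4}{-6} \left(-8 + 9\right) = 4 \left(- \frac{1}{6}\right) 1 = \left(- \frac{2}{3}\right) 1 = - \frac{2}{3} \approx -0.66667$)
$-467 + \left(-184 - -57\right) p = -467 + \left(-184 - -57\right) \left(- \frac{2}{3}\right) = -467 + \left(-184 + 57\right) \left(- \frac{2}{3}\right) = -467 - - \frac{254}{3} = -467 + \frac{254}{3} = - \frac{1147}{3}$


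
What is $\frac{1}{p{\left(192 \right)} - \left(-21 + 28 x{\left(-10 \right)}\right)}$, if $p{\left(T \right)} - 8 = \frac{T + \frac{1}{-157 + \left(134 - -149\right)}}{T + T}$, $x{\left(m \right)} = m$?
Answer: $\frac{48384}{14974849} \approx 0.003231$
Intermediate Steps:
$p{\left(T \right)} = 8 + \frac{\frac{1}{126} + T}{2 T}$ ($p{\left(T \right)} = 8 + \frac{T + \frac{1}{-157 + \left(134 - -149\right)}}{T + T} = 8 + \frac{T + \frac{1}{-157 + \left(134 + 149\right)}}{2 T} = 8 + \left(T + \frac{1}{-157 + 283}\right) \frac{1}{2 T} = 8 + \left(T + \frac{1}{126}\right) \frac{1}{2 T} = 8 + \left(\frac{1}{126} + T\right) \frac{1}{2 T} = 8 + \frac{\frac{1}{126} + T}{2 T}$)
$\frac{1}{p{\left(192 \right)} - \left(-21 + 28 x{\left(-10 \right)}\right)} = \frac{1}{\frac{1 + 2142 \cdot 192}{252 \cdot 192} + \left(21 - -280\right)} = \frac{1}{\frac{1}{252} \cdot \frac{1}{192} \left(1 + 411264\right) + \left(21 + 280\right)} = \frac{1}{\frac{1}{252} \cdot \frac{1}{192} \cdot 411265 + 301} = \frac{1}{\frac{411265}{48384} + 301} = \frac{1}{\frac{14974849}{48384}} = \frac{48384}{14974849}$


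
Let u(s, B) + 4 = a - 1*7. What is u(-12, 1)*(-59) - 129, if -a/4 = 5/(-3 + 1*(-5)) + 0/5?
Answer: 745/2 ≈ 372.50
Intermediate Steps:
a = 5/2 (a = -4*(5/(-3 + 1*(-5)) + 0/5) = -4*(5/(-3 - 5) + 0*(⅕)) = -4*(5/(-8) + 0) = -4*(5*(-⅛) + 0) = -4*(-5/8 + 0) = -4*(-5/8) = 5/2 ≈ 2.5000)
u(s, B) = -17/2 (u(s, B) = -4 + (5/2 - 1*7) = -4 + (5/2 - 7) = -4 - 9/2 = -17/2)
u(-12, 1)*(-59) - 129 = -17/2*(-59) - 129 = 1003/2 - 129 = 745/2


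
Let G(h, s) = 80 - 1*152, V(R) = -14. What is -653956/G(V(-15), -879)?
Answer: 163489/18 ≈ 9082.7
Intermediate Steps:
G(h, s) = -72 (G(h, s) = 80 - 152 = -72)
-653956/G(V(-15), -879) = -653956/(-72) = -653956*(-1/72) = 163489/18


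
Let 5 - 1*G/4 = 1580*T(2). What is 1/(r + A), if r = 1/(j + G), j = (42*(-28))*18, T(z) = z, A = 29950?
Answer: 33788/1011950599 ≈ 3.3389e-5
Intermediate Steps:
j = -21168 (j = -1176*18 = -21168)
G = -12620 (G = 20 - 6320*2 = 20 - 4*3160 = 20 - 12640 = -12620)
r = -1/33788 (r = 1/(-21168 - 12620) = 1/(-33788) = -1/33788 ≈ -2.9596e-5)
1/(r + A) = 1/(-1/33788 + 29950) = 1/(1011950599/33788) = 33788/1011950599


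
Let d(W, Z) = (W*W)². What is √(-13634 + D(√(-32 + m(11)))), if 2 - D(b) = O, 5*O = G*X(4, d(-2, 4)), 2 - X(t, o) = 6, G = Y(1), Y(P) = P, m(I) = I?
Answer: 2*I*√85195/5 ≈ 116.75*I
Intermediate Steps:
d(W, Z) = W⁴ (d(W, Z) = (W²)² = W⁴)
G = 1
X(t, o) = -4 (X(t, o) = 2 - 1*6 = 2 - 6 = -4)
O = -⅘ (O = (1*(-4))/5 = (⅕)*(-4) = -⅘ ≈ -0.80000)
D(b) = 14/5 (D(b) = 2 - 1*(-⅘) = 2 + ⅘ = 14/5)
√(-13634 + D(√(-32 + m(11)))) = √(-13634 + 14/5) = √(-68156/5) = 2*I*√85195/5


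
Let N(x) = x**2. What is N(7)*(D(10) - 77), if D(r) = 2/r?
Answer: -18816/5 ≈ -3763.2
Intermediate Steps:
N(7)*(D(10) - 77) = 7**2*(2/10 - 77) = 49*(2*(1/10) - 77) = 49*(1/5 - 77) = 49*(-384/5) = -18816/5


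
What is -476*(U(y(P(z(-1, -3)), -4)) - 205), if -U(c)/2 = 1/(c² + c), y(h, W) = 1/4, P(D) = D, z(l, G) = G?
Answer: 503132/5 ≈ 1.0063e+5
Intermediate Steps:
y(h, W) = ¼
U(c) = -2/(c + c²) (U(c) = -2/(c² + c) = -2/(c + c²))
-476*(U(y(P(z(-1, -3)), -4)) - 205) = -476*(-2/(¼*(1 + ¼)) - 205) = -476*(-2*4/5/4 - 205) = -476*(-2*4*⅘ - 205) = -476*(-32/5 - 205) = -476*(-1057/5) = 503132/5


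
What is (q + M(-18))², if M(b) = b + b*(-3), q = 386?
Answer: 178084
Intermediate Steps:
M(b) = -2*b (M(b) = b - 3*b = -2*b)
(q + M(-18))² = (386 - 2*(-18))² = (386 + 36)² = 422² = 178084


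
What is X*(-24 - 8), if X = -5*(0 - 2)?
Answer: -320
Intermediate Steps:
X = 10 (X = -5*(-2) = 10)
X*(-24 - 8) = 10*(-24 - 8) = 10*(-32) = -320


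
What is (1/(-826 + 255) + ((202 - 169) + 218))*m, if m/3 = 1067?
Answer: 458767320/571 ≈ 8.0345e+5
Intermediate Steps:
m = 3201 (m = 3*1067 = 3201)
(1/(-826 + 255) + ((202 - 169) + 218))*m = (1/(-826 + 255) + ((202 - 169) + 218))*3201 = (1/(-571) + (33 + 218))*3201 = (-1/571 + 251)*3201 = (143320/571)*3201 = 458767320/571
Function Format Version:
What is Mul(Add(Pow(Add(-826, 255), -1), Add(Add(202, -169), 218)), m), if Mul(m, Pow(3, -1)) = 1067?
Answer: Rational(458767320, 571) ≈ 8.0345e+5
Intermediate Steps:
m = 3201 (m = Mul(3, 1067) = 3201)
Mul(Add(Pow(Add(-826, 255), -1), Add(Add(202, -169), 218)), m) = Mul(Add(Pow(Add(-826, 255), -1), Add(Add(202, -169), 218)), 3201) = Mul(Add(Pow(-571, -1), Add(33, 218)), 3201) = Mul(Add(Rational(-1, 571), 251), 3201) = Mul(Rational(143320, 571), 3201) = Rational(458767320, 571)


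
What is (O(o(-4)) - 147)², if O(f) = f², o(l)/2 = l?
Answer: 6889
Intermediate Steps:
o(l) = 2*l
(O(o(-4)) - 147)² = ((2*(-4))² - 147)² = ((-8)² - 147)² = (64 - 147)² = (-83)² = 6889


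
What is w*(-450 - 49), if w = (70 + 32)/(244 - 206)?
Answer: -25449/19 ≈ -1339.4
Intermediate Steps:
w = 51/19 (w = 102/38 = 102*(1/38) = 51/19 ≈ 2.6842)
w*(-450 - 49) = 51*(-450 - 49)/19 = (51/19)*(-499) = -25449/19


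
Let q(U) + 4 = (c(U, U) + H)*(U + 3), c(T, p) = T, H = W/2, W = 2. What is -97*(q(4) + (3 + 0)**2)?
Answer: -3880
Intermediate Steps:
H = 1 (H = 2/2 = 2*(1/2) = 1)
q(U) = -4 + (1 + U)*(3 + U) (q(U) = -4 + (U + 1)*(U + 3) = -4 + (1 + U)*(3 + U))
-97*(q(4) + (3 + 0)**2) = -97*((-1 + 4**2 + 4*4) + (3 + 0)**2) = -97*((-1 + 16 + 16) + 3**2) = -97*(31 + 9) = -97*40 = -3880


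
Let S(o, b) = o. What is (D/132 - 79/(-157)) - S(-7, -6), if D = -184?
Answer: 31652/5181 ≈ 6.1092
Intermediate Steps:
(D/132 - 79/(-157)) - S(-7, -6) = (-184/132 - 79/(-157)) - 1*(-7) = (-184*1/132 - 79*(-1/157)) + 7 = (-46/33 + 79/157) + 7 = -4615/5181 + 7 = 31652/5181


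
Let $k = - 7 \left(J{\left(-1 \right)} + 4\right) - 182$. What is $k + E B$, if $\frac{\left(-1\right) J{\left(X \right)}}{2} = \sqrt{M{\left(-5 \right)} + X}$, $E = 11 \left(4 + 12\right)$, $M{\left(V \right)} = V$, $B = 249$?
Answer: $43614 + 14 i \sqrt{6} \approx 43614.0 + 34.293 i$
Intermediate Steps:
$E = 176$ ($E = 11 \cdot 16 = 176$)
$J{\left(X \right)} = - 2 \sqrt{-5 + X}$
$k = -210 + 14 i \sqrt{6}$ ($k = - 7 \left(- 2 \sqrt{-5 - 1} + 4\right) - 182 = - 7 \left(- 2 \sqrt{-6} + 4\right) - 182 = - 7 \left(- 2 i \sqrt{6} + 4\right) - 182 = - 7 \left(4 - 2 i \sqrt{6}\right) - 182 = \left(-28 + 14 i \sqrt{6}\right) - 182 = -210 + 14 i \sqrt{6} \approx -210.0 + 34.293 i$)
$k + E B = \left(-210 + 14 i \sqrt{6}\right) + 176 \cdot 249 = \left(-210 + 14 i \sqrt{6}\right) + 43824 = 43614 + 14 i \sqrt{6}$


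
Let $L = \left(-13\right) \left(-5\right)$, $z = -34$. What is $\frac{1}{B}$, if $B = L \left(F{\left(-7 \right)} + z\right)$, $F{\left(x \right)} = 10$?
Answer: $- \frac{1}{1560} \approx -0.00064103$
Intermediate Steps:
$L = 65$
$B = -1560$ ($B = 65 \left(10 - 34\right) = 65 \left(-24\right) = -1560$)
$\frac{1}{B} = \frac{1}{-1560} = - \frac{1}{1560}$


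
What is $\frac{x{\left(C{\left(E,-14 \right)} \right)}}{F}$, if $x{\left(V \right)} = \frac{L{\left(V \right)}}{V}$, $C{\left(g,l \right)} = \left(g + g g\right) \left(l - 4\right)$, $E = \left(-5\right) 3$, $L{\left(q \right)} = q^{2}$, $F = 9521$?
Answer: $- \frac{3780}{9521} \approx -0.39702$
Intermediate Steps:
$E = -15$
$C{\left(g,l \right)} = \left(-4 + l\right) \left(g + g^{2}\right)$ ($C{\left(g,l \right)} = \left(g + g^{2}\right) \left(-4 + l\right) = \left(-4 + l\right) \left(g + g^{2}\right)$)
$x{\left(V \right)} = V$ ($x{\left(V \right)} = \frac{V^{2}}{V} = V$)
$\frac{x{\left(C{\left(E,-14 \right)} \right)}}{F} = \frac{\left(-15\right) \left(-4 - 14 - -60 - -210\right)}{9521} = - 15 \left(-4 - 14 + 60 + 210\right) \frac{1}{9521} = \left(-15\right) 252 \cdot \frac{1}{9521} = \left(-3780\right) \frac{1}{9521} = - \frac{3780}{9521}$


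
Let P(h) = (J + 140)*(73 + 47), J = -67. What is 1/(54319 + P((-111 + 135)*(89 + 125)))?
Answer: 1/63079 ≈ 1.5853e-5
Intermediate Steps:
P(h) = 8760 (P(h) = (-67 + 140)*(73 + 47) = 73*120 = 8760)
1/(54319 + P((-111 + 135)*(89 + 125))) = 1/(54319 + 8760) = 1/63079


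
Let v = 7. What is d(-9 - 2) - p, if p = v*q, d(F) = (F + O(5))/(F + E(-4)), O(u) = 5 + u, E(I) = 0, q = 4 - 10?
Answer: 463/11 ≈ 42.091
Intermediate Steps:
q = -6
d(F) = (10 + F)/F (d(F) = (F + (5 + 5))/(F + 0) = (F + 10)/F = (10 + F)/F)
p = -42 (p = 7*(-6) = -42)
d(-9 - 2) - p = (10 + (-9 - 2))/(-9 - 2) - 1*(-42) = (10 - 11)/(-11) + 42 = -1/11*(-1) + 42 = 1/11 + 42 = 463/11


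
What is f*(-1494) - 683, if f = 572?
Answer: -855251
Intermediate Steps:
f*(-1494) - 683 = 572*(-1494) - 683 = -854568 - 683 = -855251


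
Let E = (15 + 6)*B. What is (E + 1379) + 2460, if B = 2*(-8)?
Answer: 3503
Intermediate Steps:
B = -16
E = -336 (E = (15 + 6)*(-16) = 21*(-16) = -336)
(E + 1379) + 2460 = (-336 + 1379) + 2460 = 1043 + 2460 = 3503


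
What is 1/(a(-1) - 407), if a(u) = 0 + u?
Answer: -1/408 ≈ -0.0024510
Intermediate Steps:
a(u) = u
1/(a(-1) - 407) = 1/(-1 - 407) = 1/(-408) = -1/408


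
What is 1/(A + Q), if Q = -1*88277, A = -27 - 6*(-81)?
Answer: -1/87818 ≈ -1.1387e-5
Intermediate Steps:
A = 459 (A = -27 + 486 = 459)
Q = -88277
1/(A + Q) = 1/(459 - 88277) = 1/(-87818) = -1/87818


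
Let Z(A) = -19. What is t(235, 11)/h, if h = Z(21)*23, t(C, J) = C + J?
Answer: -246/437 ≈ -0.56293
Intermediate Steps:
h = -437 (h = -19*23 = -437)
t(235, 11)/h = (235 + 11)/(-437) = 246*(-1/437) = -246/437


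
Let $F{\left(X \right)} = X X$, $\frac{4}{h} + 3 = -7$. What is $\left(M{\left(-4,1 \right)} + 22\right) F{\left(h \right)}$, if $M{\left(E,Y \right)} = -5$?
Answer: $\frac{68}{25} \approx 2.72$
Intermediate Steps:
$h = - \frac{2}{5}$ ($h = \frac{4}{-3 - 7} = \frac{4}{-10} = 4 \left(- \frac{1}{10}\right) = - \frac{2}{5} \approx -0.4$)
$F{\left(X \right)} = X^{2}$
$\left(M{\left(-4,1 \right)} + 22\right) F{\left(h \right)} = \left(-5 + 22\right) \left(- \frac{2}{5}\right)^{2} = 17 \cdot \frac{4}{25} = \frac{68}{25}$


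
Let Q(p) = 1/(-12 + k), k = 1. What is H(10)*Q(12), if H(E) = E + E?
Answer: -20/11 ≈ -1.8182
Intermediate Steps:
H(E) = 2*E
Q(p) = -1/11 (Q(p) = 1/(-12 + 1) = 1/(-11) = -1/11)
H(10)*Q(12) = (2*10)*(-1/11) = 20*(-1/11) = -20/11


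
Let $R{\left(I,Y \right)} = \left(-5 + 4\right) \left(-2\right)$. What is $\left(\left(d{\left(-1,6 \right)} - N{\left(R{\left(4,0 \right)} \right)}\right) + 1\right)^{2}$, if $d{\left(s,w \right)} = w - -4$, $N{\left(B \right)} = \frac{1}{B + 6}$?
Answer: $\frac{7569}{64} \approx 118.27$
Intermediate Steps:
$R{\left(I,Y \right)} = 2$ ($R{\left(I,Y \right)} = \left(-1\right) \left(-2\right) = 2$)
$N{\left(B \right)} = \frac{1}{6 + B}$
$d{\left(s,w \right)} = 4 + w$ ($d{\left(s,w \right)} = w + 4 = 4 + w$)
$\left(\left(d{\left(-1,6 \right)} - N{\left(R{\left(4,0 \right)} \right)}\right) + 1\right)^{2} = \left(\left(\left(4 + 6\right) - \frac{1}{6 + 2}\right) + 1\right)^{2} = \left(\left(10 - \frac{1}{8}\right) + 1\right)^{2} = \left(\frac{79}{8} + 1\right)^{2} = \left(\frac{87}{8}\right)^{2} = \frac{7569}{64}$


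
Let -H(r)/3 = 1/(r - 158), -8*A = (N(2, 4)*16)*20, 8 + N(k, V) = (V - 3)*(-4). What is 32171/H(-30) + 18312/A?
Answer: 120965249/60 ≈ 2.0161e+6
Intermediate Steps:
N(k, V) = 4 - 4*V (N(k, V) = -8 + (V - 3)*(-4) = -8 + (-3 + V)*(-4) = -8 + (12 - 4*V) = 4 - 4*V)
A = 480 (A = -(4 - 4*4)*16*20/8 = -(4 - 16)*16*20/8 = -(-12*16)*20/8 = -(-24)*20 = -⅛*(-3840) = 480)
H(r) = -3/(-158 + r) (H(r) = -3/(r - 158) = -3/(-158 + r))
32171/H(-30) + 18312/A = 32171/((-3/(-158 - 30))) + 18312/480 = 32171/((-3/(-188))) + 18312*(1/480) = 32171/((-3*(-1/188))) + 763/20 = 32171/(3/188) + 763/20 = 32171*(188/3) + 763/20 = 6048148/3 + 763/20 = 120965249/60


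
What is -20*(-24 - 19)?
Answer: 860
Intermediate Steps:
-20*(-24 - 19) = -20*(-43) = 860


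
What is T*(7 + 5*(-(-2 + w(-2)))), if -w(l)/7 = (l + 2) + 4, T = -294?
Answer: -46158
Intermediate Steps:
w(l) = -42 - 7*l (w(l) = -7*((l + 2) + 4) = -7*((2 + l) + 4) = -7*(6 + l) = -42 - 7*l)
T*(7 + 5*(-(-2 + w(-2)))) = -294*(7 + 5*(-(-2 + (-42 - 7*(-2))))) = -294*(7 + 5*(-(-2 + (-42 + 14)))) = -294*(7 + 5*(-(-2 - 28))) = -294*(7 + 5*(-1*(-30))) = -294*(7 + 5*30) = -294*(7 + 150) = -294*157 = -46158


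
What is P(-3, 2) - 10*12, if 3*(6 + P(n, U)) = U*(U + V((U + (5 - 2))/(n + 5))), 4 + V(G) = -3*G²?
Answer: -839/6 ≈ -139.83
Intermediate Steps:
V(G) = -4 - 3*G²
P(n, U) = -6 + U*(-4 + U - 3*(3 + U)²/(5 + n)²)/3 (P(n, U) = -6 + (U*(U + (-4 - 3*(U + (5 - 2))²/(n + 5)²)))/3 = -6 + (U*(U + (-4 - 3*(U + 3)²/(5 + n)²)))/3 = -6 + (U*(U + (-4 - 3*(3 + U)²/(5 + n)²)))/3 = -6 + (U*(-4 + U - 3*(3 + U)²/(5 + n)²))/3 = -6 + U*(-4 + U - 3*(3 + U)²/(5 + n)²)/3)
P(-3, 2) - 10*12 = (-6 - 4/3*2 + (⅓)*2² - 1*2*(3 + 2)²/(5 - 3)²) - 10*12 = (-6 - 8/3 + (⅓)*4 - 1*2*5²/2²) - 120 = (-6 - 8/3 + 4/3 - 1*2*25*¼) - 120 = (-6 - 8/3 + 4/3 - 25/2) - 120 = -119/6 - 120 = -839/6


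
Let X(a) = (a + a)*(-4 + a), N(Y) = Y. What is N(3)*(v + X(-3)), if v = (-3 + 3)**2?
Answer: 126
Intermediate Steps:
X(a) = 2*a*(-4 + a) (X(a) = (2*a)*(-4 + a) = 2*a*(-4 + a))
v = 0 (v = 0**2 = 0)
N(3)*(v + X(-3)) = 3*(0 + 2*(-3)*(-4 - 3)) = 3*(0 + 2*(-3)*(-7)) = 3*(0 + 42) = 3*42 = 126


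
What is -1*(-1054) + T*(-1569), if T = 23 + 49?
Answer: -111914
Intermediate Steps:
T = 72
-1*(-1054) + T*(-1569) = -1*(-1054) + 72*(-1569) = 1054 - 112968 = -111914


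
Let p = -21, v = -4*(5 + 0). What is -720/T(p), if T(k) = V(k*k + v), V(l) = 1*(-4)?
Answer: 180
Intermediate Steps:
v = -20 (v = -4*5 = -20)
V(l) = -4
T(k) = -4
-720/T(p) = -720/(-4) = -720*(-1/4) = 180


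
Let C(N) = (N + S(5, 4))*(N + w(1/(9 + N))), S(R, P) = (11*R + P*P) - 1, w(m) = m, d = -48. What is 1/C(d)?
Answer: -39/41206 ≈ -0.00094646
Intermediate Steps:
S(R, P) = -1 + P² + 11*R (S(R, P) = (11*R + P²) - 1 = (P² + 11*R) - 1 = -1 + P² + 11*R)
C(N) = (70 + N)*(N + 1/(9 + N)) (C(N) = (N + (-1 + 4² + 11*5))*(N + 1/(9 + N)) = (N + (-1 + 16 + 55))*(N + 1/(9 + N)) = (N + 70)*(N + 1/(9 + N)) = (70 + N)*(N + 1/(9 + N)))
1/C(d) = 1/((70 - 48 - 48*(9 - 48)*(70 - 48))/(9 - 48)) = 1/((70 - 48 - 48*(-39)*22)/(-39)) = 1/(-(70 - 48 + 41184)/39) = 1/(-1/39*41206) = 1/(-41206/39) = -39/41206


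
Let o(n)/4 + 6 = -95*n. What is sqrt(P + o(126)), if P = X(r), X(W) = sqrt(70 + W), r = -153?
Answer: sqrt(-47904 + I*sqrt(83)) ≈ 0.021 + 218.87*I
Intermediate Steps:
P = I*sqrt(83) (P = sqrt(70 - 153) = sqrt(-83) = I*sqrt(83) ≈ 9.1104*I)
o(n) = -24 - 380*n (o(n) = -24 + 4*(-95*n) = -24 - 380*n)
sqrt(P + o(126)) = sqrt(I*sqrt(83) + (-24 - 380*126)) = sqrt(I*sqrt(83) + (-24 - 47880)) = sqrt(I*sqrt(83) - 47904) = sqrt(-47904 + I*sqrt(83))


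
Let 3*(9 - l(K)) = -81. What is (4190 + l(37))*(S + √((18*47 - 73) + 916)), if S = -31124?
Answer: -131530024 + 4226*√1689 ≈ -1.3136e+8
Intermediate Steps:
l(K) = 36 (l(K) = 9 - ⅓*(-81) = 9 + 27 = 36)
(4190 + l(37))*(S + √((18*47 - 73) + 916)) = (4190 + 36)*(-31124 + √((18*47 - 73) + 916)) = 4226*(-31124 + √((846 - 73) + 916)) = 4226*(-31124 + √(773 + 916)) = 4226*(-31124 + √1689) = -131530024 + 4226*√1689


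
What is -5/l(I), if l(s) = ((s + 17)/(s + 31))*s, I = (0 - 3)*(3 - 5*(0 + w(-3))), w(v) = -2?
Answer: 20/429 ≈ 0.046620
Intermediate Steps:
I = -39 (I = (0 - 3)*(3 - 5*(0 - 2)) = -3*(3 - 5*(-2)) = -3*(3 - 1*(-10)) = -3*(3 + 10) = -3*13 = -39)
l(s) = s*(17 + s)/(31 + s) (l(s) = ((17 + s)/(31 + s))*s = s*(17 + s)/(31 + s))
-5/l(I) = -5*(-(31 - 39)/(39*(17 - 39))) = -5/((-39*(-22)/(-8))) = -5/((-39*(-1/8)*(-22))) = -5/(-429/4) = -5*(-4/429) = 20/429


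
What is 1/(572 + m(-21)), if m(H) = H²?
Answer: 1/1013 ≈ 0.00098717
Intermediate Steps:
1/(572 + m(-21)) = 1/(572 + (-21)²) = 1/(572 + 441) = 1/1013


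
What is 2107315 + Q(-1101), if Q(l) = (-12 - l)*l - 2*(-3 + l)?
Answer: 910534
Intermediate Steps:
Q(l) = 6 - 2*l + l*(-12 - l) (Q(l) = l*(-12 - l) + (6 - 2*l) = 6 - 2*l + l*(-12 - l))
2107315 + Q(-1101) = 2107315 + (6 - 1*(-1101)**2 - 14*(-1101)) = 2107315 + (6 - 1*1212201 + 15414) = 2107315 + (6 - 1212201 + 15414) = 2107315 - 1196781 = 910534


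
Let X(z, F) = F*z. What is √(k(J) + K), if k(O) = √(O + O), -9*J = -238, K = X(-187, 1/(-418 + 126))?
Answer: √(122859 + 127896*√119)/438 ≈ 2.8130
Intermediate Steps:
K = 187/292 (K = -187/(-418 + 126) = -187/(-292) = -1/292*(-187) = 187/292 ≈ 0.64041)
J = 238/9 (J = -⅑*(-238) = 238/9 ≈ 26.444)
k(O) = √2*√O (k(O) = √(2*O) = √2*√O)
√(k(J) + K) = √(√2*√(238/9) + 187/292) = √(√2*(√238/3) + 187/292) = √(2*√119/3 + 187/292) = √(187/292 + 2*√119/3)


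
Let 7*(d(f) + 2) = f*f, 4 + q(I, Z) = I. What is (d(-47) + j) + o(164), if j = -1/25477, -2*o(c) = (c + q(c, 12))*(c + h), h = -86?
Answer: -2197569596/178339 ≈ -12322.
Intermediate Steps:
q(I, Z) = -4 + I
d(f) = -2 + f²/7 (d(f) = -2 + (f*f)/7 = -2 + f²/7)
o(c) = -(-86 + c)*(-4 + 2*c)/2 (o(c) = -(c + (-4 + c))*(c - 86)/2 = -(-4 + 2*c)*(-86 + c)/2 = -(-86 + c)*(-4 + 2*c)/2)
j = -1/25477 (j = -1*1/25477 = -1/25477 ≈ -3.9251e-5)
(d(-47) + j) + o(164) = ((-2 + (⅐)*(-47)²) - 1/25477) + (-172 - 1*164² + 88*164) = ((-2 + (⅐)*2209) - 1/25477) + (-172 - 1*26896 + 14432) = ((-2 + 2209/7) - 1/25477) + (-172 - 26896 + 14432) = (2195/7 - 1/25477) - 12636 = 55922008/178339 - 12636 = -2197569596/178339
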